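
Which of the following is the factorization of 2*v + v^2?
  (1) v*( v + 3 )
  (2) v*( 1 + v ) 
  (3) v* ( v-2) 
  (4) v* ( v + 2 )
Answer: 4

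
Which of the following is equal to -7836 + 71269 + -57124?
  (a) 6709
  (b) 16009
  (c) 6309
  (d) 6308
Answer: c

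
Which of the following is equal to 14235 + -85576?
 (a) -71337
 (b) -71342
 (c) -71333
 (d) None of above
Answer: d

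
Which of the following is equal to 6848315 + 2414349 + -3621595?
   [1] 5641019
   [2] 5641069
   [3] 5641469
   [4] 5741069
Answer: 2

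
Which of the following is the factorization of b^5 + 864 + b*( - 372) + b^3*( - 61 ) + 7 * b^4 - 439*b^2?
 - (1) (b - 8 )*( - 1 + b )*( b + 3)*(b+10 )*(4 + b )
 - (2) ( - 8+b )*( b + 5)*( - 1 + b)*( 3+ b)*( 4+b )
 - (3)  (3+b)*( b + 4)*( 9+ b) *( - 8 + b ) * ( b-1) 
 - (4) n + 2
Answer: 3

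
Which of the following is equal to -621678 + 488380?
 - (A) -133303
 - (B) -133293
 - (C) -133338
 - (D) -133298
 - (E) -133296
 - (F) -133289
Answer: D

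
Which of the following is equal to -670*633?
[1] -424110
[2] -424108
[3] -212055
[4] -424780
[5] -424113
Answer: 1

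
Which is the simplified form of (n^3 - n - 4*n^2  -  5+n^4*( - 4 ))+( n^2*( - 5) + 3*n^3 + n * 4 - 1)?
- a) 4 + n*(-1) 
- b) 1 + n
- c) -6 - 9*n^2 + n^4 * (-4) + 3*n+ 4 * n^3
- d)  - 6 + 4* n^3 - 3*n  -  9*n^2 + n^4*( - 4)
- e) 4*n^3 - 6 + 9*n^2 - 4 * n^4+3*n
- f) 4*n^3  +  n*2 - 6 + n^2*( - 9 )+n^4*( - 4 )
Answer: c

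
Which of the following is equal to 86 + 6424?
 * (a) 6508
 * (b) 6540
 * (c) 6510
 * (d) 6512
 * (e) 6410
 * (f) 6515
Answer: c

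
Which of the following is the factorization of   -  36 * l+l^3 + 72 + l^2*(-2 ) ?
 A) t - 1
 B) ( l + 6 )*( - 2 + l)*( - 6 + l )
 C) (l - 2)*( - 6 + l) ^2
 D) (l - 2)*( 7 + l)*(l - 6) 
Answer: B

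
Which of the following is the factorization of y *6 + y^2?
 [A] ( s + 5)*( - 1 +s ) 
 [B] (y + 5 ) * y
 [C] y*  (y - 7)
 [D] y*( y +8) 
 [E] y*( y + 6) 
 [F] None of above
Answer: E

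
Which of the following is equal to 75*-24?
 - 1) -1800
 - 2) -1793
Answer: 1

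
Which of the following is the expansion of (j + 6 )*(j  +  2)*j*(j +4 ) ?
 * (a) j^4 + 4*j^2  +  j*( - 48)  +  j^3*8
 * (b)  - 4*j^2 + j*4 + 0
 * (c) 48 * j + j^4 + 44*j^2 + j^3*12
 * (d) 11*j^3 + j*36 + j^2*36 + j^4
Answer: c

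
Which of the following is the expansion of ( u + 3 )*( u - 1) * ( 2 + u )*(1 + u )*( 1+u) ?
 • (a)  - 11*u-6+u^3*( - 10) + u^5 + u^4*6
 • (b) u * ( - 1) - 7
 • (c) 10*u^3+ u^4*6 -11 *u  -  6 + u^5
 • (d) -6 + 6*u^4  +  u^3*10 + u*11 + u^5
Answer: c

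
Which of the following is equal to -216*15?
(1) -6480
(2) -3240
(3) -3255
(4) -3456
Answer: 2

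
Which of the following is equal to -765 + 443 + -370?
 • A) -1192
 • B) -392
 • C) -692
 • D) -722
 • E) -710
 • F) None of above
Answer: C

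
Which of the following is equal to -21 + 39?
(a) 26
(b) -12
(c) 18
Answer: c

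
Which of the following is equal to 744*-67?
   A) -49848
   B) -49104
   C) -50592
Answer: A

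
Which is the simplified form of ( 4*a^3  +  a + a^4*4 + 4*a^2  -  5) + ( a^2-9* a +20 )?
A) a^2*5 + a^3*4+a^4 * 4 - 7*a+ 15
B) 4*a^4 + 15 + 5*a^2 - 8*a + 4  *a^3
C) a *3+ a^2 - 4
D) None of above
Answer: B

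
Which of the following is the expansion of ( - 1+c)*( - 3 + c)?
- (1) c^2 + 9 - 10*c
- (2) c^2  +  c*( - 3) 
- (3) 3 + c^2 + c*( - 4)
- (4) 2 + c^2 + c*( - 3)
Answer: 3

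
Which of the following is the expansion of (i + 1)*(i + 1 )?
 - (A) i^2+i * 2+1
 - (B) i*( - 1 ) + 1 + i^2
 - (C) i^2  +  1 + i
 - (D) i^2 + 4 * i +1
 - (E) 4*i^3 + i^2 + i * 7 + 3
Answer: A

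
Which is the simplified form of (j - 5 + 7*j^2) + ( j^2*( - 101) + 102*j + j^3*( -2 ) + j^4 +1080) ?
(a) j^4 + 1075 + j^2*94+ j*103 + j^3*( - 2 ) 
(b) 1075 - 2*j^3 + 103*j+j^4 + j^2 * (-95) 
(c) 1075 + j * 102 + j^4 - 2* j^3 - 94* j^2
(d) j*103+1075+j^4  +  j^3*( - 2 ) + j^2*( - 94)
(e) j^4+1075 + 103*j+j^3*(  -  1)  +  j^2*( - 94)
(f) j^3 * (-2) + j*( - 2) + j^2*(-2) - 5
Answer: d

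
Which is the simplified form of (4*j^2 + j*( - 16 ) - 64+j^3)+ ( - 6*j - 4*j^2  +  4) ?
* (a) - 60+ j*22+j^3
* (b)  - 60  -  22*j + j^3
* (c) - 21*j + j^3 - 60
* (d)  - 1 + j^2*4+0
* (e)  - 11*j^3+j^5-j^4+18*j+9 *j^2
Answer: b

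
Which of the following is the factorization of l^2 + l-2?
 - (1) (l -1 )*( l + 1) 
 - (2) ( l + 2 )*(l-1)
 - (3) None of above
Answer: 2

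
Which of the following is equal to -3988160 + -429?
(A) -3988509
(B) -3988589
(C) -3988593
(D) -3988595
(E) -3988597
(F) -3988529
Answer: B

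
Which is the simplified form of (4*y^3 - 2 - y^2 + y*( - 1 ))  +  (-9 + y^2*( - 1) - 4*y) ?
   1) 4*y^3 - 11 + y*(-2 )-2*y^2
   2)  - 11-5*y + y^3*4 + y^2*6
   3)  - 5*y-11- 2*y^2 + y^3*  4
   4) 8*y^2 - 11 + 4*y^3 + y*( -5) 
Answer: 3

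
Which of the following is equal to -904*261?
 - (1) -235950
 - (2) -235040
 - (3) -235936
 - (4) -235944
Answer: 4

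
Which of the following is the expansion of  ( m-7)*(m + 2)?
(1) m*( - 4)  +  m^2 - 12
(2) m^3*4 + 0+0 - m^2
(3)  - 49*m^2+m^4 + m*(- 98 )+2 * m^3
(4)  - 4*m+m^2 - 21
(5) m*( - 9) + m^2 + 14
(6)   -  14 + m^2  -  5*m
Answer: 6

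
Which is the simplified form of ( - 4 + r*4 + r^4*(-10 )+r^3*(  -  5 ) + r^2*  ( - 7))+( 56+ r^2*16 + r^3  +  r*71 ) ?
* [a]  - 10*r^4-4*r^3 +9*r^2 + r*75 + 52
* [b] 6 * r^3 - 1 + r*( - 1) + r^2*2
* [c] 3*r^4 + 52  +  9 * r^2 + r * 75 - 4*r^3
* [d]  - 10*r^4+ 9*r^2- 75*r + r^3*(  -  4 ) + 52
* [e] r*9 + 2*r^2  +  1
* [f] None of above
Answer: a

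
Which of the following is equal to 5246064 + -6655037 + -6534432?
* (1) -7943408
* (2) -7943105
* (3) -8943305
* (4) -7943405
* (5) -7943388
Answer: 4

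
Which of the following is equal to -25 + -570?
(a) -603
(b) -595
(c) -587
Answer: b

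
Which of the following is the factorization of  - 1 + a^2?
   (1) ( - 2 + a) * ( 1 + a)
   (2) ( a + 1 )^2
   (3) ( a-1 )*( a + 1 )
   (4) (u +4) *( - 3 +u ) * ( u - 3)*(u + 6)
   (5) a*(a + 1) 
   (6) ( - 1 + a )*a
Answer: 3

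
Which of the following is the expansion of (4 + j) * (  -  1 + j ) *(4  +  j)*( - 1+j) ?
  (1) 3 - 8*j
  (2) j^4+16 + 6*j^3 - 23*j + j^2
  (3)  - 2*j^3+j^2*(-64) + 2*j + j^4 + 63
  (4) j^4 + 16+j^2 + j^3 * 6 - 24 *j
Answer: 4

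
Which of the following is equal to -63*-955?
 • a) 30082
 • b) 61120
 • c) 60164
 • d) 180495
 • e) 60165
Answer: e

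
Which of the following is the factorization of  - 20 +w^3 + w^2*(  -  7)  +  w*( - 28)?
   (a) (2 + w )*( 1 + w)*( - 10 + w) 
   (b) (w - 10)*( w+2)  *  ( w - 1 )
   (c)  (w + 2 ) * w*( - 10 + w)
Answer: a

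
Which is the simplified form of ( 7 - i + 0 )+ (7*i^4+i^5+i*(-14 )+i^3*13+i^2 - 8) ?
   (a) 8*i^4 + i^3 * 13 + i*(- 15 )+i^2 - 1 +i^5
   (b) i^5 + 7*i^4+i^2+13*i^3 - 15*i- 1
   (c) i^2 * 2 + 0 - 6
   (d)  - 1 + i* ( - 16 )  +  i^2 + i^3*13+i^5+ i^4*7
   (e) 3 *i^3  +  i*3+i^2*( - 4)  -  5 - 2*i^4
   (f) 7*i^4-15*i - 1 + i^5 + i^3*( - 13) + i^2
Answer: b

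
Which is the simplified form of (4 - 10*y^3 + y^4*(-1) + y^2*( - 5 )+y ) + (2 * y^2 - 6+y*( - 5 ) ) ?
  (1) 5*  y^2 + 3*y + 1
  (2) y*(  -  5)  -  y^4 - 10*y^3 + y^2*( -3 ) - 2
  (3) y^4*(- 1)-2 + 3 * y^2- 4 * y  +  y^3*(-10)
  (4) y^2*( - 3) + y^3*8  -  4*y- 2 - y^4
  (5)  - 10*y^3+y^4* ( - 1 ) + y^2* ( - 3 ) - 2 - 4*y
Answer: 5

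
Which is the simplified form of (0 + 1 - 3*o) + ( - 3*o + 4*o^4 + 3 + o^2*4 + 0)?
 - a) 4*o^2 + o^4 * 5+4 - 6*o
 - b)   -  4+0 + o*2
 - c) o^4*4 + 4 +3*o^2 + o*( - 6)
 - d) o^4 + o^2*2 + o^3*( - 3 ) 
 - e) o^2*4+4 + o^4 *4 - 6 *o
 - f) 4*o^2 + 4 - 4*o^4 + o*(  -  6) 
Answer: e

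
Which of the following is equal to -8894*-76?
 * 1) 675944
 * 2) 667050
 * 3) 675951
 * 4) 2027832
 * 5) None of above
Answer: 1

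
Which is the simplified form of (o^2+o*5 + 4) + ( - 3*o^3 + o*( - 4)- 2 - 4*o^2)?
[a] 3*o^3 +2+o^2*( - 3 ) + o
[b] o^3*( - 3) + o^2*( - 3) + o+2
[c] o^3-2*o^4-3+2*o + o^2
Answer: b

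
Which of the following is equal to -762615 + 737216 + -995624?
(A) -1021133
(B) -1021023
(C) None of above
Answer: B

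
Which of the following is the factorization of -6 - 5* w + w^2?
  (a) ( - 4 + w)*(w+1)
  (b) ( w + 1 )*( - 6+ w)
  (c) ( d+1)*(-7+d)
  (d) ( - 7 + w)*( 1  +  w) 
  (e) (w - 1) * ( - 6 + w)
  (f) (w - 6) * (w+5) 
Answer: b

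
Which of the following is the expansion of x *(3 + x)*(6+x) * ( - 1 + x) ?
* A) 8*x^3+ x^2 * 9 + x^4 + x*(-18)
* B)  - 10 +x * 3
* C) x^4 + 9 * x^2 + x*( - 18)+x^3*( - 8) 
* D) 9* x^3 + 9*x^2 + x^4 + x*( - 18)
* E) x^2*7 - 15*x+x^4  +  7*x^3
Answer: A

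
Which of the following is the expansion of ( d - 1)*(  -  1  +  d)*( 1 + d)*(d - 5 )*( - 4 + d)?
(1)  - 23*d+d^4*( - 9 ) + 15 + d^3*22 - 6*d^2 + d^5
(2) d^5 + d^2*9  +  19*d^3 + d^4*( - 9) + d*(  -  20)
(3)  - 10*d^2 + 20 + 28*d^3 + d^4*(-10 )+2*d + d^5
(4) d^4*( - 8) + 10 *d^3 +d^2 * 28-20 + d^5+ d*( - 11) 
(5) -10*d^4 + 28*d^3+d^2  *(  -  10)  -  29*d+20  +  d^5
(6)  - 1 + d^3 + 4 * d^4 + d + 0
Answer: 5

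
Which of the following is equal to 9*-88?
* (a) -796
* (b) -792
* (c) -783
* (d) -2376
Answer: b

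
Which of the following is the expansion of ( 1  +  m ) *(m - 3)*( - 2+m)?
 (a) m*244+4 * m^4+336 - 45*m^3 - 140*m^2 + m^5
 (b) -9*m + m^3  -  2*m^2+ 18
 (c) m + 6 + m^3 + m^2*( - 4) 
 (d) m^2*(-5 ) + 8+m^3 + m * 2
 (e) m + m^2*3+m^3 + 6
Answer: c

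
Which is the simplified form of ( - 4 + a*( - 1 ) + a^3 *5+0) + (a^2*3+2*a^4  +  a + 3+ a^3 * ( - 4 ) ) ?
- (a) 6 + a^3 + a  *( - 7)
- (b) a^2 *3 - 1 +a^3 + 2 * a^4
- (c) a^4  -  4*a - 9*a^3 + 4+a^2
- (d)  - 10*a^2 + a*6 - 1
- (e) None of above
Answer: b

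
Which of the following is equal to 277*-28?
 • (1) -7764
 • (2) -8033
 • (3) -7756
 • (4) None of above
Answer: 3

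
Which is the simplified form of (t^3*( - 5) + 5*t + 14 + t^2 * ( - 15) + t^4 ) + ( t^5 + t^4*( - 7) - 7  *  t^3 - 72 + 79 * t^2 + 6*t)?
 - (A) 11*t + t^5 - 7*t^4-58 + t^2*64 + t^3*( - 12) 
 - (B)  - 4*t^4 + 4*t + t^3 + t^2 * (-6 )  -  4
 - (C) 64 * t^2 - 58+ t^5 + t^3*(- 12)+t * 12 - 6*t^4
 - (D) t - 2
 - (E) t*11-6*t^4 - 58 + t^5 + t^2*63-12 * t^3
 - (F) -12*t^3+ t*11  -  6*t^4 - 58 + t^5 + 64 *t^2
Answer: F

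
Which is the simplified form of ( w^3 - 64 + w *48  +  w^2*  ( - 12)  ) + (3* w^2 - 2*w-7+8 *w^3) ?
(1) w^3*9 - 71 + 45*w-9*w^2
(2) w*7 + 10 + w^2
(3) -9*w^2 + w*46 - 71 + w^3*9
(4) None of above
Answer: 3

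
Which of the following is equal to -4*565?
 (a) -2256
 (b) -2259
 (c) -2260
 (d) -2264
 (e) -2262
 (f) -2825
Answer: c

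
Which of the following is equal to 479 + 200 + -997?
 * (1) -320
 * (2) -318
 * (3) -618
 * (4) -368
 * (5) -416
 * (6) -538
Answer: 2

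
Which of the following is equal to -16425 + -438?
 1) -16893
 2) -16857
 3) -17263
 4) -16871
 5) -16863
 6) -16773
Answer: 5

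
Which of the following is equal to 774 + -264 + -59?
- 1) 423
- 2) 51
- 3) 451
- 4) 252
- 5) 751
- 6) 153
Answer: 3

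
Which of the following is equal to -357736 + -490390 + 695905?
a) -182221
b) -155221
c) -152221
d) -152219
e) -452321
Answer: c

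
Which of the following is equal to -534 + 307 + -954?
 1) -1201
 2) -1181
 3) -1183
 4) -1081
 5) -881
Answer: 2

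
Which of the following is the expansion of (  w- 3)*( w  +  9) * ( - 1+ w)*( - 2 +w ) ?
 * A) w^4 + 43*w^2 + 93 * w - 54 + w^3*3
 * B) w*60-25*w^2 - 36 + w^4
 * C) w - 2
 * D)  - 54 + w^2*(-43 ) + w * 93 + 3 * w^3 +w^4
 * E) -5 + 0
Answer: D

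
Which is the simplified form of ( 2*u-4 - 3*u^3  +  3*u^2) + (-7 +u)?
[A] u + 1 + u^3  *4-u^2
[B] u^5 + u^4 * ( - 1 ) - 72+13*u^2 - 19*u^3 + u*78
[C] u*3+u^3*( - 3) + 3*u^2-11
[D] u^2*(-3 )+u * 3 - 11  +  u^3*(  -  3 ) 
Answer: C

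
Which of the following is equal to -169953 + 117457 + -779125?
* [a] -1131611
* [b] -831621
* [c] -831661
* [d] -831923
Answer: b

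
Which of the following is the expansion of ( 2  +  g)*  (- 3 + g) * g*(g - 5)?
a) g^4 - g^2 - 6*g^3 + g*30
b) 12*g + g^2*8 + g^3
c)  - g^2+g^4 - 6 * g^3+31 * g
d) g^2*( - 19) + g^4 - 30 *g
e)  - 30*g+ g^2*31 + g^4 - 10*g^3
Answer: a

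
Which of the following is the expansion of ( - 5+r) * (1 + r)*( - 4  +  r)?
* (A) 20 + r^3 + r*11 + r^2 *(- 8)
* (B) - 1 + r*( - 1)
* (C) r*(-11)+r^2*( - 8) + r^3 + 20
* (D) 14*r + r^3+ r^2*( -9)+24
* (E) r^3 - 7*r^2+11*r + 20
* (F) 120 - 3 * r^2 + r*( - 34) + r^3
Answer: A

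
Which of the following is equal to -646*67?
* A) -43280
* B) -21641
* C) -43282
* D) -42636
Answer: C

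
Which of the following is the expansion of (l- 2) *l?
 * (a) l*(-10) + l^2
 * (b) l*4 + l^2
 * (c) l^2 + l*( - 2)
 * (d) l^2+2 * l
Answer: c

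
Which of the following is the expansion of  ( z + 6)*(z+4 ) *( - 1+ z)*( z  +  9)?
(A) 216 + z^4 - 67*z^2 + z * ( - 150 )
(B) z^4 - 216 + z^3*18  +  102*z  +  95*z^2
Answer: B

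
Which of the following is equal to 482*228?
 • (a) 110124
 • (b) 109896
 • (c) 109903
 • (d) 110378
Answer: b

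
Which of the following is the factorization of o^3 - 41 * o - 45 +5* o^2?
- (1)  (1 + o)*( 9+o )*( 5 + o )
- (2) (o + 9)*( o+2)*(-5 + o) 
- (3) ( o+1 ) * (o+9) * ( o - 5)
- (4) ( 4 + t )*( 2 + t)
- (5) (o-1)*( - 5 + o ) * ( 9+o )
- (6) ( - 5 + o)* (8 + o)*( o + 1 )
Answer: 3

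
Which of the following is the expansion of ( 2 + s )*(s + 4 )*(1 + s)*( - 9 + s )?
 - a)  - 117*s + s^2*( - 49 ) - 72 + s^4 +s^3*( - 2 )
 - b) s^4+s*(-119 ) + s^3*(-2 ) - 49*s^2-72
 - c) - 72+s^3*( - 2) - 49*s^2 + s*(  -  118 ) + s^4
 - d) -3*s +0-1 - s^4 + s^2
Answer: c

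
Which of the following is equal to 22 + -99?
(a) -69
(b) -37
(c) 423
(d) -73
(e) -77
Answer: e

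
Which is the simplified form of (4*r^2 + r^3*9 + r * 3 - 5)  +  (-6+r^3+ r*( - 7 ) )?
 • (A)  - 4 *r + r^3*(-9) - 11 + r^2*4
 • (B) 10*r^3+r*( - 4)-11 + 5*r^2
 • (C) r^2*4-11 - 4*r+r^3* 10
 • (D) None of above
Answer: C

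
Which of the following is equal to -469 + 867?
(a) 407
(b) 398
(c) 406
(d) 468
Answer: b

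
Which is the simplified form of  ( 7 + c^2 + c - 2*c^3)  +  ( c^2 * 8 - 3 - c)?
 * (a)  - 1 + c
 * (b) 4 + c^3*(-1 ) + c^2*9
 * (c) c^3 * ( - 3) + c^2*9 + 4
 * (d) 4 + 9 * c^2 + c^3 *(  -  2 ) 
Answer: d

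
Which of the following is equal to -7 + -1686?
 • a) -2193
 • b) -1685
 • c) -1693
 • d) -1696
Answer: c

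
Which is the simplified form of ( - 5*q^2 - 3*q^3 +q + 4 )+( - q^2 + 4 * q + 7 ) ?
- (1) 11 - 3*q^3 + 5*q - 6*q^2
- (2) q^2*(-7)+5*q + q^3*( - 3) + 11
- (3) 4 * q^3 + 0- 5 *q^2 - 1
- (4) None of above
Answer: 1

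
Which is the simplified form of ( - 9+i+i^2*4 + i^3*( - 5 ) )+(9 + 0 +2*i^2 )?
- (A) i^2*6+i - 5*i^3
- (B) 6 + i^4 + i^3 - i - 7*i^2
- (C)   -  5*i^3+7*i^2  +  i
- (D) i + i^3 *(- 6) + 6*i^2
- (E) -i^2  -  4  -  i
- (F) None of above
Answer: A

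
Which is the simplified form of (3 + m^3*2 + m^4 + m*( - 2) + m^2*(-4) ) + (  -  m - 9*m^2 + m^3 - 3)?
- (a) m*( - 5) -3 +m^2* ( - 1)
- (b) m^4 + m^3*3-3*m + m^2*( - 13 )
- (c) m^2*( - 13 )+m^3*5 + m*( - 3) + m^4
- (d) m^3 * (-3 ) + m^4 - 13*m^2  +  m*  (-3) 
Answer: b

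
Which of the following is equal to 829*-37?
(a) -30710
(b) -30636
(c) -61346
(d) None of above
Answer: d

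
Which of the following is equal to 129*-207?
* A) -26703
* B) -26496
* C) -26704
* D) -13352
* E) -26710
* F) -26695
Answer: A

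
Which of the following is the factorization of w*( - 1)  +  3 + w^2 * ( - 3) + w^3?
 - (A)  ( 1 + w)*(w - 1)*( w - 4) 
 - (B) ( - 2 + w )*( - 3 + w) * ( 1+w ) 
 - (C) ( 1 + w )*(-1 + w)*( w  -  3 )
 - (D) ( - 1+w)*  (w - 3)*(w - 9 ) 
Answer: C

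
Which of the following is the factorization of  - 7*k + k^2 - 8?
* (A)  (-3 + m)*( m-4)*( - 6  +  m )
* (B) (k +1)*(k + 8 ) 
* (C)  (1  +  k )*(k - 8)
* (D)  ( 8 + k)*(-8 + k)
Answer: C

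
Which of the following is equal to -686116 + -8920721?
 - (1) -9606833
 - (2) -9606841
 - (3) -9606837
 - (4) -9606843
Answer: 3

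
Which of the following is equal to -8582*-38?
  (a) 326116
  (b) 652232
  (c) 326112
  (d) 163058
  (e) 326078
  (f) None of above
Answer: a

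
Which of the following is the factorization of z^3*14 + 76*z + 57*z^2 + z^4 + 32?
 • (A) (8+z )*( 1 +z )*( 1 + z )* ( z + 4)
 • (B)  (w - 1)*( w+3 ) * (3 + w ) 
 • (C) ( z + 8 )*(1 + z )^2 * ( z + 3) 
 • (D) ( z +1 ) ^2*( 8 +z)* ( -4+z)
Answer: A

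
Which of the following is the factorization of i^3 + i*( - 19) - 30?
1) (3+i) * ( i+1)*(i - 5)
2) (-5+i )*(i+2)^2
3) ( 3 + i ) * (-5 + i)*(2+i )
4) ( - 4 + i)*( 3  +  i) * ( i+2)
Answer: 3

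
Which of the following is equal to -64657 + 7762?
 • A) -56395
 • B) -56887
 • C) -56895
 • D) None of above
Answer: C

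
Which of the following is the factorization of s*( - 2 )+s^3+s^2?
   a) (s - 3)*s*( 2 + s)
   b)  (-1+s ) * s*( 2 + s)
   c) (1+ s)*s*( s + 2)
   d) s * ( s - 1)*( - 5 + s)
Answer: b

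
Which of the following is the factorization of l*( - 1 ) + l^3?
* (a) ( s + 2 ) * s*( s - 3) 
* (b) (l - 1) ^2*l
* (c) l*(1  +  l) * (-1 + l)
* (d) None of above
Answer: c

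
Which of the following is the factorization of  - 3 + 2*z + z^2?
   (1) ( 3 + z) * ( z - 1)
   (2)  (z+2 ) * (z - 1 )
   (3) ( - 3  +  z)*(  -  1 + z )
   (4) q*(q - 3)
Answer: 1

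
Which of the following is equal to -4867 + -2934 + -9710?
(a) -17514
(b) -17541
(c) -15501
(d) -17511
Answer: d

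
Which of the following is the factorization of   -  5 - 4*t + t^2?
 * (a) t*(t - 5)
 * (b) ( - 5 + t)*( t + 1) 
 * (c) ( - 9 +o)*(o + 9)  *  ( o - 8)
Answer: b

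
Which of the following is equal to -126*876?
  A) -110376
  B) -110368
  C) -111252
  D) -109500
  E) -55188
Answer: A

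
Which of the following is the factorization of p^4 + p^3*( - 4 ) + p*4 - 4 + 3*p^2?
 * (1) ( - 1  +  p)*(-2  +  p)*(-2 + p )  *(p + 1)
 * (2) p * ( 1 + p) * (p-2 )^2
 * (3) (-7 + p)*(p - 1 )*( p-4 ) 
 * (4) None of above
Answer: 1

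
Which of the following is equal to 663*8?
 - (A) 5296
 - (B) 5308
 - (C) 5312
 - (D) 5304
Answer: D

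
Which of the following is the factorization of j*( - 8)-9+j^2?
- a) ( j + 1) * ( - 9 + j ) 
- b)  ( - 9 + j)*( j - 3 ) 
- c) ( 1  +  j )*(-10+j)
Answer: a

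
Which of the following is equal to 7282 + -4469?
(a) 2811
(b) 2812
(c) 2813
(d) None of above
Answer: c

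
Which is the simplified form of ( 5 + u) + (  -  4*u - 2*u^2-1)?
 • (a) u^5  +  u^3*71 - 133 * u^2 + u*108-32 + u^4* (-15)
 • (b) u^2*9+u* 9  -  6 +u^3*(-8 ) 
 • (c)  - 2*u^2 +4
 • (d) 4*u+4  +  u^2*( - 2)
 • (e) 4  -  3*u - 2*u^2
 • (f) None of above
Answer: e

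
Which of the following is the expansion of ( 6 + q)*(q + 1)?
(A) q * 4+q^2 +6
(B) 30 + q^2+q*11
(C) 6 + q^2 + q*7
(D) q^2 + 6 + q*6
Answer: C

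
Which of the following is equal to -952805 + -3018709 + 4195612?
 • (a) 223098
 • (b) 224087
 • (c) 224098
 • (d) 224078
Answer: c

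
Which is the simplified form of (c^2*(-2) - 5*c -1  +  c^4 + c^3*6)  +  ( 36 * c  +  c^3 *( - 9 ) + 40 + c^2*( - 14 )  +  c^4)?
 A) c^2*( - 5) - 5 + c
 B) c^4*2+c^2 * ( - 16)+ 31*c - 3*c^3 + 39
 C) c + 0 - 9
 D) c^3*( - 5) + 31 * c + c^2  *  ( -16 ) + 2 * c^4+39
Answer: B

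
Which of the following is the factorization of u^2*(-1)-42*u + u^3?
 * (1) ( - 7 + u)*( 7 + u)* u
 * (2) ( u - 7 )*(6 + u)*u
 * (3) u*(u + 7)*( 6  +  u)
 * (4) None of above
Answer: 2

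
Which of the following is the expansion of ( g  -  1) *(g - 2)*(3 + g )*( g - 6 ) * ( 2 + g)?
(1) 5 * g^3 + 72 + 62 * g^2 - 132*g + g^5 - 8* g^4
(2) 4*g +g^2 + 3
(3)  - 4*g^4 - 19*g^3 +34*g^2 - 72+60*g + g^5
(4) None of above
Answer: 3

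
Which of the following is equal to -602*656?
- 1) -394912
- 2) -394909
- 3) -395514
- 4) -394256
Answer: 1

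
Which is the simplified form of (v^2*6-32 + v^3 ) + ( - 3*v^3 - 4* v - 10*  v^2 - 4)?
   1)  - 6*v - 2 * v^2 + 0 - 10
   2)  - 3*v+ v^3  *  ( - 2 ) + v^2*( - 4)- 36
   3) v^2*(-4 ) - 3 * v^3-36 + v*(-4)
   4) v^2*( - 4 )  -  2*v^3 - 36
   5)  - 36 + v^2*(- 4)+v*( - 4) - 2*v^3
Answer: 5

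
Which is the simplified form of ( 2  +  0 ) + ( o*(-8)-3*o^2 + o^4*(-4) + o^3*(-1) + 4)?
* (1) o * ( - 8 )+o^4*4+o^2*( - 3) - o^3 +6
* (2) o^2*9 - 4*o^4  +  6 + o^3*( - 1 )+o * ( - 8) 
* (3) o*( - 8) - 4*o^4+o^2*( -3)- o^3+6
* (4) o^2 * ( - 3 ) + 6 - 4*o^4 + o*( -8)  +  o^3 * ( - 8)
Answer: 3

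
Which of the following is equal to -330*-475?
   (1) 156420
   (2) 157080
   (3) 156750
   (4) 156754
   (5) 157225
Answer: 3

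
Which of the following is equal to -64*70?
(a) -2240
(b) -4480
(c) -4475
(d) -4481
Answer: b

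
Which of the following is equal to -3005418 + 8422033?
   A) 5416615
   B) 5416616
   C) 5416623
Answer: A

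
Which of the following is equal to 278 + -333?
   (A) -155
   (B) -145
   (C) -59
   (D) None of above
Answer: D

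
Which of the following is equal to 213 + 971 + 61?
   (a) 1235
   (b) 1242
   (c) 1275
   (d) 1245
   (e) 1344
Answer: d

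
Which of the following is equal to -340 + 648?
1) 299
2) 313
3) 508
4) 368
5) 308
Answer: 5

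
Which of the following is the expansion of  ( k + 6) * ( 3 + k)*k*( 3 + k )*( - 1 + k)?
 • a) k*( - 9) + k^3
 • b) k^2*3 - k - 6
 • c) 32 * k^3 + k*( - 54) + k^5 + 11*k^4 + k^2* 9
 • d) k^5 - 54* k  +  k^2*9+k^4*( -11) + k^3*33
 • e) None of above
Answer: e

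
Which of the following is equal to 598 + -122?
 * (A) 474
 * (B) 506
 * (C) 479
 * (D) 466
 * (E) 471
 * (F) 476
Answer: F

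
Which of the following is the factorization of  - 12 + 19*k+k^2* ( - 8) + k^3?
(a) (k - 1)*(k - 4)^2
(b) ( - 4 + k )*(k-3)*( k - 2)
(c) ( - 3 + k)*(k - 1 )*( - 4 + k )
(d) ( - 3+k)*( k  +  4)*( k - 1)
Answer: c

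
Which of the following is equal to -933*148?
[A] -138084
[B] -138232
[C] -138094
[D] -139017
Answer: A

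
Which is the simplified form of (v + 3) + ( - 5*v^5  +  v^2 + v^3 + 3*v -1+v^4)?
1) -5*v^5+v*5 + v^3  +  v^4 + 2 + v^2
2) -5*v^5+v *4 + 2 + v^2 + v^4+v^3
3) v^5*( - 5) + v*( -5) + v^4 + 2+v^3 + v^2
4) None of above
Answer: 2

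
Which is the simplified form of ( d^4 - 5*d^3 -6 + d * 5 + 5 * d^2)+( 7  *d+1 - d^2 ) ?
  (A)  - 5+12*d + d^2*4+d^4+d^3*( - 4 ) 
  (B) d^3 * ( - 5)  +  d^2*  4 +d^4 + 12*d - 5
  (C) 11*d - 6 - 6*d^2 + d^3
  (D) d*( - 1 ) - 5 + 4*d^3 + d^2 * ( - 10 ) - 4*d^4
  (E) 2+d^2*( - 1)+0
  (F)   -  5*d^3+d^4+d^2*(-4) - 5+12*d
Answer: B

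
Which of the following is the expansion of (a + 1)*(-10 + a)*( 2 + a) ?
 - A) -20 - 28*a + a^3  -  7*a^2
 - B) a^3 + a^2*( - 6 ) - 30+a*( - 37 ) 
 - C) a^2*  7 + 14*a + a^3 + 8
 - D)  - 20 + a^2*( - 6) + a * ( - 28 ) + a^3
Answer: A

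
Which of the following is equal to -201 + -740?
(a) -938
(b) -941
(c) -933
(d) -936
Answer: b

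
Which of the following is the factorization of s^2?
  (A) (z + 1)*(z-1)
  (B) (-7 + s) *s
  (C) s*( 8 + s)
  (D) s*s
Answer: D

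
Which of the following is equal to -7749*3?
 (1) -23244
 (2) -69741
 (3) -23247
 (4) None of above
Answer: 3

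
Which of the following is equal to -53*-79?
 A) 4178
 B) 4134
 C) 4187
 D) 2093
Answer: C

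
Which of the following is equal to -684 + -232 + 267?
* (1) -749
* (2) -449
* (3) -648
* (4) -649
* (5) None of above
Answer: 4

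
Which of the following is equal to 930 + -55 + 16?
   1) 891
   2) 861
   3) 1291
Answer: 1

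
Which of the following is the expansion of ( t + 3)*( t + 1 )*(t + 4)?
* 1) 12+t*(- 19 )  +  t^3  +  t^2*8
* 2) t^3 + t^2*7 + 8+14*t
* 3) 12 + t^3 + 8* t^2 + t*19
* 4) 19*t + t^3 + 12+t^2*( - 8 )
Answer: 3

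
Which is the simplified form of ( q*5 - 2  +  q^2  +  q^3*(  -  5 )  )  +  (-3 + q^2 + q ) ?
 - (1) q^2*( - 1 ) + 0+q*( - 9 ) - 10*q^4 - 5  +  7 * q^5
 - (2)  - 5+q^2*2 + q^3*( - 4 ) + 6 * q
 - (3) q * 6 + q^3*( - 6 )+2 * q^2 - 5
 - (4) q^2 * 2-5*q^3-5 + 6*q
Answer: 4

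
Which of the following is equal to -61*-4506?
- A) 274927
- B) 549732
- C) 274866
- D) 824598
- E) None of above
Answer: C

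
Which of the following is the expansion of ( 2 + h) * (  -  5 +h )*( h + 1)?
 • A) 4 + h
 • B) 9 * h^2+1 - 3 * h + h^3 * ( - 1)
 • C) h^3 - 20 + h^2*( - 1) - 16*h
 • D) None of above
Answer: D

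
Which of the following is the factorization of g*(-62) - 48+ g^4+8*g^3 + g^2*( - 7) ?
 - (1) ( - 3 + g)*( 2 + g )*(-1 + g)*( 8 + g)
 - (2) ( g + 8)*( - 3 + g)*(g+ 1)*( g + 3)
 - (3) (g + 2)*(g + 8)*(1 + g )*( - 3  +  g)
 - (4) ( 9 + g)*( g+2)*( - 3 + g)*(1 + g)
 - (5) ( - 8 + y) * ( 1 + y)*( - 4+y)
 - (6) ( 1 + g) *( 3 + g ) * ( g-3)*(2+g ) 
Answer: 3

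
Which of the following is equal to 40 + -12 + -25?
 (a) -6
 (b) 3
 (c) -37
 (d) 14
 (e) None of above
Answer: b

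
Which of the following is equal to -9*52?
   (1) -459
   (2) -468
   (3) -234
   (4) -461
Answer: 2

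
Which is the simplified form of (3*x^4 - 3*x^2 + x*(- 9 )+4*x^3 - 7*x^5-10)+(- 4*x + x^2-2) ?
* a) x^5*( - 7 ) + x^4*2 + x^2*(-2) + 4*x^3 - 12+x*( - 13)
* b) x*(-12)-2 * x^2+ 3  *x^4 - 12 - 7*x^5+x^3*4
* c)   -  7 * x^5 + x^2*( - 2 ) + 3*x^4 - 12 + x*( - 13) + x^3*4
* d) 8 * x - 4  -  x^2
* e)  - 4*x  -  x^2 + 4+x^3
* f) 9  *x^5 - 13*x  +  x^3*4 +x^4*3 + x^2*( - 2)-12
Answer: c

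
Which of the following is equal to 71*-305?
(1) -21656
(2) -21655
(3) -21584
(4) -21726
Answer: 2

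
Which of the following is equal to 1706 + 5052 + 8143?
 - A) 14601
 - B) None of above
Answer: B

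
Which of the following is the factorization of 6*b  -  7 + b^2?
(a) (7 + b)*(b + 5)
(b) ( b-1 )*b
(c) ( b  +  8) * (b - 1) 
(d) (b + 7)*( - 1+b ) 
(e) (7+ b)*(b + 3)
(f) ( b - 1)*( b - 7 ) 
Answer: d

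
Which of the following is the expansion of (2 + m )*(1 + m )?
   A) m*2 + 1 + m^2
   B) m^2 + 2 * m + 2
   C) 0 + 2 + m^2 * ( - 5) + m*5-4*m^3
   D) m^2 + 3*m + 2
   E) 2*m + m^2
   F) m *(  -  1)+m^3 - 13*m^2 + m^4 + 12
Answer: D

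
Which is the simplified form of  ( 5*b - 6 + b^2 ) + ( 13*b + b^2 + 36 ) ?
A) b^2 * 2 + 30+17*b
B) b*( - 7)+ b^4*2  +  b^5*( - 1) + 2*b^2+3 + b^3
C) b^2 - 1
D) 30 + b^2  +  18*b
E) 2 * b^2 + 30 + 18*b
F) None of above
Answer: E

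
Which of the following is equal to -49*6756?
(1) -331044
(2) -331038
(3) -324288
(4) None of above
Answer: 1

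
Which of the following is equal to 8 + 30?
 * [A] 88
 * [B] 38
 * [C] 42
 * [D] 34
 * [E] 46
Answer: B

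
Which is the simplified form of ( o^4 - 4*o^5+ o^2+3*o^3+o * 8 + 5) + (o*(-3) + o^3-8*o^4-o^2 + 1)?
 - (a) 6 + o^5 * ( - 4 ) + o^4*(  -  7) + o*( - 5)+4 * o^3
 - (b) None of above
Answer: b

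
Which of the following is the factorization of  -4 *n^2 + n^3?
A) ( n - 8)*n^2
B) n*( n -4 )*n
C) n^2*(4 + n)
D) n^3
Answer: B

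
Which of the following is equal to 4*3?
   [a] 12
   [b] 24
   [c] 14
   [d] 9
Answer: a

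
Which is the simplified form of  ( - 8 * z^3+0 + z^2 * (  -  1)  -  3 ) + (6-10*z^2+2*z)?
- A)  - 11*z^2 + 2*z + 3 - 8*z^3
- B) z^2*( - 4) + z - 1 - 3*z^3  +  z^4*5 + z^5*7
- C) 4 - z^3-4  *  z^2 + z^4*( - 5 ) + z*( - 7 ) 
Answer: A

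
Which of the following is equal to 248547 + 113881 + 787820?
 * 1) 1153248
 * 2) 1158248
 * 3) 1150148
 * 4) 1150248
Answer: 4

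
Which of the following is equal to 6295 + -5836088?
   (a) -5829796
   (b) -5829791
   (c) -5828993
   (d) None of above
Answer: d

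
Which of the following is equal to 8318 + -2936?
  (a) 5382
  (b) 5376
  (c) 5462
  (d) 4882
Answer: a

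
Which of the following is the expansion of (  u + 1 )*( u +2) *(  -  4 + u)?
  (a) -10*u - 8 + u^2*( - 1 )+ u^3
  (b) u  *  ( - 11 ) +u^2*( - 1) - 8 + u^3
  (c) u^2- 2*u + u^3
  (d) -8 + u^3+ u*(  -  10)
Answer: a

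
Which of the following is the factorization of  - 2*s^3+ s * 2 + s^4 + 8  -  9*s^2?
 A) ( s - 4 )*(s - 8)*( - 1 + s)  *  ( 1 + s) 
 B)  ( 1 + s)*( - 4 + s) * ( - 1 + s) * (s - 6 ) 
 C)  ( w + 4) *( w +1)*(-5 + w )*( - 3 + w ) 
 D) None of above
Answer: D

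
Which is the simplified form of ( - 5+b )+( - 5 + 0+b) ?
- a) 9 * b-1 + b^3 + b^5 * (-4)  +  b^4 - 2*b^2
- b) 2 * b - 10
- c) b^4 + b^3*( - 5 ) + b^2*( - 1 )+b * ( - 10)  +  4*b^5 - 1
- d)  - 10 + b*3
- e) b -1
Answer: b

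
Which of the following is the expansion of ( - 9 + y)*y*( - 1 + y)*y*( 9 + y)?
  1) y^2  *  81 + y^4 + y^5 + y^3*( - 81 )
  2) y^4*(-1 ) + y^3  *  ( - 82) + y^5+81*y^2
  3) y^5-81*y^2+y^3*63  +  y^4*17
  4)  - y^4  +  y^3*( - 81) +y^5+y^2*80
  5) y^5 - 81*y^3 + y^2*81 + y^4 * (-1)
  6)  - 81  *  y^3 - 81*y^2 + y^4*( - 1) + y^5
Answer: 5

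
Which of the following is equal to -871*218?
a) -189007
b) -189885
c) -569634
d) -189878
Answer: d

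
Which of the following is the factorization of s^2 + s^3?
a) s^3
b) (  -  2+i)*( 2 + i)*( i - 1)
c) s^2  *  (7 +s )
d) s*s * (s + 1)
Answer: d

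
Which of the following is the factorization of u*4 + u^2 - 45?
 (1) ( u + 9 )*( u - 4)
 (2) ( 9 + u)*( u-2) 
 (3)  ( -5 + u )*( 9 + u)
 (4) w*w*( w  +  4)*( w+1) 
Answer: 3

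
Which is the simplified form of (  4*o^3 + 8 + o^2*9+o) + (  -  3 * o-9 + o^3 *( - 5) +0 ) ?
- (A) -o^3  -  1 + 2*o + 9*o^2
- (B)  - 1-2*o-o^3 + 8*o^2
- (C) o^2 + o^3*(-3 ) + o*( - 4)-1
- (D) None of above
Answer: D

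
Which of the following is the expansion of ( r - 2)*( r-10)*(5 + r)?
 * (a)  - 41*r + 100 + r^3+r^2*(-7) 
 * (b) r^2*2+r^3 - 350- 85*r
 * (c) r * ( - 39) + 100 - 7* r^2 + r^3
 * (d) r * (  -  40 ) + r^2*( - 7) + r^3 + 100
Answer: d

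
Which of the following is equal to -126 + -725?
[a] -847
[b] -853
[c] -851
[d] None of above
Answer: c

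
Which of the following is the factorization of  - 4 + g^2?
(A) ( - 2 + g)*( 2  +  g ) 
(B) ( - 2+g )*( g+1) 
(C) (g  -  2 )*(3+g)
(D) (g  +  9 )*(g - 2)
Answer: A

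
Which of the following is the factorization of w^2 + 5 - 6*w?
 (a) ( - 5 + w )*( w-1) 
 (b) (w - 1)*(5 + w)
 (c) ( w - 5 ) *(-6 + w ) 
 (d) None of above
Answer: a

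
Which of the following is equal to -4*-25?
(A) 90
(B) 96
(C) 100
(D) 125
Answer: C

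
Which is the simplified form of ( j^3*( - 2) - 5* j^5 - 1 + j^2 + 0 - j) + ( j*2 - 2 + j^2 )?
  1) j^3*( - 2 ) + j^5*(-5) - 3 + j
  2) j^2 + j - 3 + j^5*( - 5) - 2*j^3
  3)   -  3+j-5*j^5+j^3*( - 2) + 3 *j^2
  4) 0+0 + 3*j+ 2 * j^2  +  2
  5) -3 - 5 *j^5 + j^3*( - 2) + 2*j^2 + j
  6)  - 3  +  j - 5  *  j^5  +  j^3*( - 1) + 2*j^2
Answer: 5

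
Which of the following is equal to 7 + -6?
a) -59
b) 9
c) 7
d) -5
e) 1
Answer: e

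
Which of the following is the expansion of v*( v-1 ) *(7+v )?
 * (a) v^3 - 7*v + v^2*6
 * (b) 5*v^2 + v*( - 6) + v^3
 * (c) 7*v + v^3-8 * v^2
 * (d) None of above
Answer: a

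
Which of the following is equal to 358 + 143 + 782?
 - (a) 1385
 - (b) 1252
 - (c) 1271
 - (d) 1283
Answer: d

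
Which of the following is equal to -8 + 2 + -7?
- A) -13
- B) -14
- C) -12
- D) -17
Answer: A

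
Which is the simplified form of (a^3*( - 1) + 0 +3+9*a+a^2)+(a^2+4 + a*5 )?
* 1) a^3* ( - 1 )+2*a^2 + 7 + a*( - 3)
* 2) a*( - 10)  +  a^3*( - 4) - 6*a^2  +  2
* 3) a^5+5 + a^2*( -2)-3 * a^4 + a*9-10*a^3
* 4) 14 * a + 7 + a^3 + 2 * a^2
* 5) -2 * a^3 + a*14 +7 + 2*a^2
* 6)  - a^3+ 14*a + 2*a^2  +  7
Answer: 6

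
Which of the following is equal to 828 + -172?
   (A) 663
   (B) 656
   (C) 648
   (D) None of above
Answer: B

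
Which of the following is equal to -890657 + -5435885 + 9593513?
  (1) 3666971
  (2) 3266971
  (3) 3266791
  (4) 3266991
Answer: 2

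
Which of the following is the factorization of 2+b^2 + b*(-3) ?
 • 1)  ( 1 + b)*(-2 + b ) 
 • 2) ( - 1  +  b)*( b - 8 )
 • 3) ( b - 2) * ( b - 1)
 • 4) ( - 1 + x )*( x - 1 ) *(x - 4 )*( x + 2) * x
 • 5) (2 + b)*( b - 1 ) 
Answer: 3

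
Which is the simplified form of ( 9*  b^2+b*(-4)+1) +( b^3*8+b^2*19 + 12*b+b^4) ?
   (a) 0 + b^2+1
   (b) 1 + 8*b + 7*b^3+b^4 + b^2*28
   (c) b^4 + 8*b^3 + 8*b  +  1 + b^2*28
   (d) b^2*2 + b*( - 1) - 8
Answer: c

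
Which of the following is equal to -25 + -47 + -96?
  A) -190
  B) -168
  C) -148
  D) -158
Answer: B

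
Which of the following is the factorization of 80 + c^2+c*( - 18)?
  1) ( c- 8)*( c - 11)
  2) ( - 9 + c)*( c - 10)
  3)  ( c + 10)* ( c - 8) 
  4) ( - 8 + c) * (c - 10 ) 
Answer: 4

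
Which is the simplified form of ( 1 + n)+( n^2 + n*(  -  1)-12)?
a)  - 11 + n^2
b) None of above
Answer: a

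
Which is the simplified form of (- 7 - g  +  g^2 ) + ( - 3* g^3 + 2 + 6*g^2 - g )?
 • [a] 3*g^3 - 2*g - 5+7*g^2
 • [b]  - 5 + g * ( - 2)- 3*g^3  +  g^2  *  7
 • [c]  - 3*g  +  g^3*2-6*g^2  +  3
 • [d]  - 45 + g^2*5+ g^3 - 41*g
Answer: b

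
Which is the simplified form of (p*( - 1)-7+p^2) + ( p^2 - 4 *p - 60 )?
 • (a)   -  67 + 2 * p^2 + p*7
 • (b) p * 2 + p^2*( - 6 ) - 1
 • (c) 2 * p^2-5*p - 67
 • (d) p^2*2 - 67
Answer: c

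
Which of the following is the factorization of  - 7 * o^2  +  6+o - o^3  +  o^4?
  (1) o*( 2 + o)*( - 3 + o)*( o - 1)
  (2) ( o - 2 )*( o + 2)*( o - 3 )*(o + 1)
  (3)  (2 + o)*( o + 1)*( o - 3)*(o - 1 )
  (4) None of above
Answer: 3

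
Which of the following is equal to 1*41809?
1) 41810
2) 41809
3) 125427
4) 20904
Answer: 2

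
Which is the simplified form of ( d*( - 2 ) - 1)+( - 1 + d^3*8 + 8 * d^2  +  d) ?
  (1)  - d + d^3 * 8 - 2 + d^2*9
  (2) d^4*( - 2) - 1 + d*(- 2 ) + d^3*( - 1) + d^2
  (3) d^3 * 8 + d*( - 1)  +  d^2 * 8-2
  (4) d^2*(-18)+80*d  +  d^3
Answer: 3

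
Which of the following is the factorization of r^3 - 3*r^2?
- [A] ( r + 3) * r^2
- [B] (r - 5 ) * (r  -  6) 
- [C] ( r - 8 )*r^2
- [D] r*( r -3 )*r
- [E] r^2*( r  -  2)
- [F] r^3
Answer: D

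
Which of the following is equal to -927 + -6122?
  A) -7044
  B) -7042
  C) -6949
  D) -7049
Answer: D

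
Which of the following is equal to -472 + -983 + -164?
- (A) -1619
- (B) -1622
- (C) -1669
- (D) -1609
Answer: A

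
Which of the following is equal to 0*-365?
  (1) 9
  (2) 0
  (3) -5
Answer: 2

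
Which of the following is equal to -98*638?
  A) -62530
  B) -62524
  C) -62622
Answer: B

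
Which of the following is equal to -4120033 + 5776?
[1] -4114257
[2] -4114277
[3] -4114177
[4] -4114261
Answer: 1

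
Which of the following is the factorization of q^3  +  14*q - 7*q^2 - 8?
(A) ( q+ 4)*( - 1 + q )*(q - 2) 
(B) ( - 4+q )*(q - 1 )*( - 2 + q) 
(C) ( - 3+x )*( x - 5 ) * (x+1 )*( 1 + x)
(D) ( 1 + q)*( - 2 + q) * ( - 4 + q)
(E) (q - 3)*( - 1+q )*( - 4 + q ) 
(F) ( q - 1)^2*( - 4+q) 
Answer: B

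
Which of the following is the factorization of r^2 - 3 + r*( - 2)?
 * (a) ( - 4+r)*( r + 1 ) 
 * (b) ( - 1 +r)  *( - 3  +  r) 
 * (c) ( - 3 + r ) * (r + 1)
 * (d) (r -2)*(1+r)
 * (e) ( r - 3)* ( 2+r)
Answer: c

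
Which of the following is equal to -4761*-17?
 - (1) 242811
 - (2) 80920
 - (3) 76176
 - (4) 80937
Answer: 4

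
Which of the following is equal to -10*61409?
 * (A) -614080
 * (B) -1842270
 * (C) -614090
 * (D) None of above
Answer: C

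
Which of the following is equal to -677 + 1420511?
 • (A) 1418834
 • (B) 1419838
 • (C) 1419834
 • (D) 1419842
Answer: C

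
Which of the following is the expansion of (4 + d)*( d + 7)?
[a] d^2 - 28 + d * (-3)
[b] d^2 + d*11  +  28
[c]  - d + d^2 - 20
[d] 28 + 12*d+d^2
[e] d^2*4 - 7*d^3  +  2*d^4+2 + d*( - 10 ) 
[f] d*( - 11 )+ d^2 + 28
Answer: b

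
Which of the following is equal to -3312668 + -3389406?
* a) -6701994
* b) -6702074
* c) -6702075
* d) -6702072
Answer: b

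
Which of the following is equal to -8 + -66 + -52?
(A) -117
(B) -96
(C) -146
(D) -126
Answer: D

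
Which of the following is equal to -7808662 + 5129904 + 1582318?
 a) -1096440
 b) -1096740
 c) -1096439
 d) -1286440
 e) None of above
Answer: a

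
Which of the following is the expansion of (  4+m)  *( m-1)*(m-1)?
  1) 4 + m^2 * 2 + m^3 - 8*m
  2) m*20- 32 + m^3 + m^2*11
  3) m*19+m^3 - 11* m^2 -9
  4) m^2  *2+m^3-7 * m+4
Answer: 4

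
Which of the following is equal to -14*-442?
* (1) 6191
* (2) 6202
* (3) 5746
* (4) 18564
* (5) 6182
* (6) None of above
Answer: 6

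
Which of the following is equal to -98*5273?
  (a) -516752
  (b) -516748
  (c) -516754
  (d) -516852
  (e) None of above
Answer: c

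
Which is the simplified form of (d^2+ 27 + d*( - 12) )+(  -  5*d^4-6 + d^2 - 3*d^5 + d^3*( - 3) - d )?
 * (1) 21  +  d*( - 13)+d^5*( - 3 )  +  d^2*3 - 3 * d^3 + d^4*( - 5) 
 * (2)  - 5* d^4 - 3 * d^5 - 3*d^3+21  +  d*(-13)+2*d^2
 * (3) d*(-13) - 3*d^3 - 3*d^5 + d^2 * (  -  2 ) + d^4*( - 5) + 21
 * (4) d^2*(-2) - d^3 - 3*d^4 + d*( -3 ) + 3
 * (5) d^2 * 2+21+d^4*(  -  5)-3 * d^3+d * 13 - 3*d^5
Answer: 2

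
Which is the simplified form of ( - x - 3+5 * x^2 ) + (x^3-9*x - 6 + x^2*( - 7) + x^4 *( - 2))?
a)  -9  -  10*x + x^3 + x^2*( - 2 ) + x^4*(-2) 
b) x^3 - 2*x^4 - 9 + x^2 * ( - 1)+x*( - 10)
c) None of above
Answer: a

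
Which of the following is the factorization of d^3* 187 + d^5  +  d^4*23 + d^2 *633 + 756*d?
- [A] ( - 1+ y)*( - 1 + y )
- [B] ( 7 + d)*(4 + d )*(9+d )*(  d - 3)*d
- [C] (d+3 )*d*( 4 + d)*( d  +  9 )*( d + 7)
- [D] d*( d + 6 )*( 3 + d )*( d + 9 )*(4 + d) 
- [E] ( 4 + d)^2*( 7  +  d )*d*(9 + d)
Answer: C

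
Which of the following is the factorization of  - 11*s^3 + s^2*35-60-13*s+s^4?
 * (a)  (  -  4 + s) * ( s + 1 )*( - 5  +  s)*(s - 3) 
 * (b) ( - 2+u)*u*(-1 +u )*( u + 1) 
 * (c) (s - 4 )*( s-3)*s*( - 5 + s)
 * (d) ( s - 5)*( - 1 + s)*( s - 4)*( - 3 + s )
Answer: a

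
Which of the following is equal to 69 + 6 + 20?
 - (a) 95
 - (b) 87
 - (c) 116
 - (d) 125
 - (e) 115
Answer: a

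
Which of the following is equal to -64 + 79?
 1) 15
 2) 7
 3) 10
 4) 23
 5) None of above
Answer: 1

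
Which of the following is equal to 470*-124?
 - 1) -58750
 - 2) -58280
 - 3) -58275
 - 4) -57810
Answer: 2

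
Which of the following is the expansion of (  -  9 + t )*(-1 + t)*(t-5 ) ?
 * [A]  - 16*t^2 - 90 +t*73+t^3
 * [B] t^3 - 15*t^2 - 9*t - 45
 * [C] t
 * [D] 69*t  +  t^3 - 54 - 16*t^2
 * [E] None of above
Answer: E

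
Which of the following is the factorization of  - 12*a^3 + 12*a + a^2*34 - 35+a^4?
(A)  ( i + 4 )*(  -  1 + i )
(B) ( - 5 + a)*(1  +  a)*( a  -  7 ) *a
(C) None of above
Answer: C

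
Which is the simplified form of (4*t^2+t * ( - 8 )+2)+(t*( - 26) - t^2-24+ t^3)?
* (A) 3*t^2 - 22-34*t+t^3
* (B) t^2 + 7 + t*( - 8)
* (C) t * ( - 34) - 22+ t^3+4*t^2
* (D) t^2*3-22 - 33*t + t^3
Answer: A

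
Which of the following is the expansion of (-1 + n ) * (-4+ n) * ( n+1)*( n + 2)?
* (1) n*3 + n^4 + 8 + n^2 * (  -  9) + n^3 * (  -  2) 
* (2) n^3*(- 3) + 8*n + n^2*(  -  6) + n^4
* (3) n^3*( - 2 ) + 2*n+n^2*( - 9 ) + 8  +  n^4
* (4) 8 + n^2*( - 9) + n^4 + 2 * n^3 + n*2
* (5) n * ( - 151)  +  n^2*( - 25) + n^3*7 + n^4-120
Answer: 3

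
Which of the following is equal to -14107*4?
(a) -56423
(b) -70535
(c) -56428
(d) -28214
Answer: c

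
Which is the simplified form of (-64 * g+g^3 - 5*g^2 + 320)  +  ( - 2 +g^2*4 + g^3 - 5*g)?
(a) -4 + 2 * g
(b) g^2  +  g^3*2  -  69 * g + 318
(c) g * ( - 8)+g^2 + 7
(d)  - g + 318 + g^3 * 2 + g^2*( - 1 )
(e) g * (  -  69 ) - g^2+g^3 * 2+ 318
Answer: e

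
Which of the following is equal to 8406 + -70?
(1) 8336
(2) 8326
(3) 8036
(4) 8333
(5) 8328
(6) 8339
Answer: 1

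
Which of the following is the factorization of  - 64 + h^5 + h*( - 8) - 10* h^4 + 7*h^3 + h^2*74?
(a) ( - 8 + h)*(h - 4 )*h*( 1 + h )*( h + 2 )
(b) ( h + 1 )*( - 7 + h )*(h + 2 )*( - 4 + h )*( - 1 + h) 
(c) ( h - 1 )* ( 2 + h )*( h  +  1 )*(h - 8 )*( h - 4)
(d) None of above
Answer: c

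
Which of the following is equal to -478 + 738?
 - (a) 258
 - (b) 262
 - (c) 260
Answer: c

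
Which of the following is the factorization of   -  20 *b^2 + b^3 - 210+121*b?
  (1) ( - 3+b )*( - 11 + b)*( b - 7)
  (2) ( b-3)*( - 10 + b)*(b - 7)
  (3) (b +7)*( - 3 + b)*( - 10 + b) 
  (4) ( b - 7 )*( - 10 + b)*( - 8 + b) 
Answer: 2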